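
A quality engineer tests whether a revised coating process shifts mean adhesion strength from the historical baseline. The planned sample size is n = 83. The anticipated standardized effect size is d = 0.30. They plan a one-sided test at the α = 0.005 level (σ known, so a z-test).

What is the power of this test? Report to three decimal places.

Noncentrality parameter: δ = d·√n = 0.30 × √83 = 2.7331
Critical value for a one-sided test at α = 0.005: z_α = 2.576.
Power = P(Z > 2.576 − δ) = Φ(0.157) = 0.5625.

Power ≈ 0.562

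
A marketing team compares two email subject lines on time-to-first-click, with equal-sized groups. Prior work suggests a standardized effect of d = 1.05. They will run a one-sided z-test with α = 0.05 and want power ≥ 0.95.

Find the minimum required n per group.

n = 20 per group

For power 0.95 need Φ(δ − z_{0.05}) = 0.95, so δ = z_{0.05} + z_{0.05} = 1.645 + 1.645 = 3.290.
δ = d·√(n/2) ⇒ n = 2(δ/d)² = 2 × (3.290 / 1.05)² = 19.63.
Rounding up, n = 20 per group.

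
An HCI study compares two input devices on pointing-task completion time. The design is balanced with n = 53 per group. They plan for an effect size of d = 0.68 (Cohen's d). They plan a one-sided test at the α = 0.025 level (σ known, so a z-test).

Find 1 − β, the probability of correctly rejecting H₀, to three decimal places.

Noncentrality parameter: δ = d·√(n/2) = 0.68 × √(53/2) = 3.5005
Critical value for a one-sided test at α = 0.025: z_α = 1.960.
Power = P(Z > 1.960 − δ) = Φ(1.541) = 0.9383.

Power ≈ 0.938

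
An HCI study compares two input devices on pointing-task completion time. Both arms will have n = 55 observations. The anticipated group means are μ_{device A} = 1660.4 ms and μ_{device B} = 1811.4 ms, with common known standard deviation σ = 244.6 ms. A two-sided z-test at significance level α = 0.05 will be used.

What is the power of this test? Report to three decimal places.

Power ≈ 0.899

Standardized effect: d = |μ_{device A} − μ_{device B}| / σ = |1660.4 − 1811.4| / 244.6 = 0.6173
Noncentrality parameter: δ = d·√(n/2) = 0.6173 × √(55/2) = 3.2373
Two-sided α = 0.05 → critical value z_{0.025} = 1.960.
Power = Φ(δ − 1.960) + Φ(−δ − 1.960) = Φ(1.277) + Φ(-5.197) = 0.8993 + 0.0000 = 0.8993.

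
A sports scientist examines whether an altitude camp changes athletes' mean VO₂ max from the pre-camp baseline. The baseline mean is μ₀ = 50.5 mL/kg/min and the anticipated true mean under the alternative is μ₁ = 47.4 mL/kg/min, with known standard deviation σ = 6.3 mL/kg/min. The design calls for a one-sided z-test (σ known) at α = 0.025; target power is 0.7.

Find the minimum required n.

Standardized effect: d = |μ₁ − μ₀| / σ = |47.4 − 50.5| / 6.3 = 0.4921
For power 0.7 need Φ(δ − z_{0.025}) = 0.7, so δ = z_{0.025} + z_{0.30} = 1.960 + 0.524 = 2.484.
δ = d·√n ⇒ n = (δ/d)² = (2.484 / 0.4921)² = 25.49.
Round up to the next whole unit.

n = 26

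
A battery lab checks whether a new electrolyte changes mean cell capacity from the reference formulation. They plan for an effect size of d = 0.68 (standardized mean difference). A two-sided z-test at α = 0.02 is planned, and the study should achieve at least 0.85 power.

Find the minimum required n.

n = 25

Set Φ(δ − 2.326) = 0.85; then δ − 2.326 = Φ⁻¹(0.85) = 1.036, giving δ = 3.363.
(Ignoring the negligible lower-tail rejection probability gives the usual closed-form inversion.)
δ = d·√n ⇒ n = (δ/d)² = (3.363 / 0.68)² = 24.46.
Rounding up, n = 25.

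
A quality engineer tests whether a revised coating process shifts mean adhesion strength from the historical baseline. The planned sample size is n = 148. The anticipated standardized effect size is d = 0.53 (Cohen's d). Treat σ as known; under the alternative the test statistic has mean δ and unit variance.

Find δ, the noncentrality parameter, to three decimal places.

δ ≈ 6.448

δ = d·√n = 0.53 × √148 = 6.4477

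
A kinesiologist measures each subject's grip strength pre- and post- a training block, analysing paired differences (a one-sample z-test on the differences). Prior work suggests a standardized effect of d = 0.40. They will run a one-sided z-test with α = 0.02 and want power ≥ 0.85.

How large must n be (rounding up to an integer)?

Set Φ(δ − 2.054) = 0.85; then δ − 2.054 = Φ⁻¹(0.85) = 1.036, giving δ = 3.090.
δ = d·√n ⇒ n = (δ/d)² = (3.090 / 0.40)² = 59.68.
Round up to the next whole unit.

n = 60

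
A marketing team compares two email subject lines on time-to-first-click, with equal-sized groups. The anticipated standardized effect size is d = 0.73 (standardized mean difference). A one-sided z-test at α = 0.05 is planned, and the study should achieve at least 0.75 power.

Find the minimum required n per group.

For power 0.75 need Φ(δ − z_{0.05}) = 0.75, so δ = z_{0.05} + z_{0.25} = 1.645 + 0.674 = 2.319.
δ = d·√(n/2) ⇒ n = 2(δ/d)² = 2 × (2.319 / 0.73)² = 20.19.
Rounding up, n = 21 per group.

n = 21 per group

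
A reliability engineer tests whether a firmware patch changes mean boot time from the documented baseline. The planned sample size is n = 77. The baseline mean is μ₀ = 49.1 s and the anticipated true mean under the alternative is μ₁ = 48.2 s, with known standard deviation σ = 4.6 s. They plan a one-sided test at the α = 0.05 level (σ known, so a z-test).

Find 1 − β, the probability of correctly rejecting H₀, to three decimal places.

Standardized effect: d = |μ₁ − μ₀| / σ = |48.2 − 49.1| / 4.6 = 0.1957
Noncentrality parameter: δ = d·√n = 0.1957 × √77 = 1.7168
Critical value for a one-sided test at α = 0.05: z_α = 1.645.
Power = Φ(δ − 1.645) = Φ(0.072) = 0.5287.

Power ≈ 0.529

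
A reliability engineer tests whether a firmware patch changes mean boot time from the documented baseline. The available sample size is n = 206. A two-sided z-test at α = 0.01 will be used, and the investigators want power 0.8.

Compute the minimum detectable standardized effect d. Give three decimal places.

Need Φ(δ − 2.576) = 0.8, so δ = 2.576 + 0.842 = 3.417.
(The second rejection-region term Φ(−δ − z_{α/2}) is negligible and dropped.)
δ = d·√n ⇒ d = δ/√n = 3.417/√206 = 0.2381.

d ≈ 0.238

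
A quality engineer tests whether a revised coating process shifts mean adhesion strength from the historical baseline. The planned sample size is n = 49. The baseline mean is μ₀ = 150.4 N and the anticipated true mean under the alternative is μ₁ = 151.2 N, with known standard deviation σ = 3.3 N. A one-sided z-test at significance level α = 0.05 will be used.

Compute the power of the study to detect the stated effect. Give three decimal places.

Standardized effect: d = |μ₁ − μ₀| / σ = |151.2 − 150.4| / 3.3 = 0.2424
Noncentrality parameter: δ = d·√n = 0.2424 × √49 = 1.6970
One-sided α = 0.05 → critical value z_{0.05} = 1.645.
Power = Φ(δ − 1.645) = Φ(0.052) = 0.5208.

Power ≈ 0.521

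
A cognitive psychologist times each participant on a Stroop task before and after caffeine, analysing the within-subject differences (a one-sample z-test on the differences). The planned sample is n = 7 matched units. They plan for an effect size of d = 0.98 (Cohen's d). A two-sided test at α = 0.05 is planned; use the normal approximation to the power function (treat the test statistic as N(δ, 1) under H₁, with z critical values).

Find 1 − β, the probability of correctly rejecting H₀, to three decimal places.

Noncentrality parameter: δ = d·√n = 0.98 × √7 = 2.5928
Critical value for a two-sided test at α = 0.05: z_{α/2} = 1.960.
Power = Φ(δ − 1.960) + Φ(−δ − 1.960) = Φ(0.633) + Φ(-4.553) = 0.7366 + 0.0000 = 0.7366.

Power ≈ 0.737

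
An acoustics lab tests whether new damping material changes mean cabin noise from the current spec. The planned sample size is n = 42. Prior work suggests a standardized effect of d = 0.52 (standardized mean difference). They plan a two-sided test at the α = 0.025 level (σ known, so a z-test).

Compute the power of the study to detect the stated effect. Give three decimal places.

Power ≈ 0.870

Noncentrality parameter: δ = d·√n = 0.52 × √42 = 3.3700
Two-sided α = 0.025 → critical value z_{0.0125} = 2.241.
Power = Φ(δ − 2.241) + Φ(−δ − 2.241) = Φ(1.129) + Φ(-5.611) = 0.8705 + 0.0000 = 0.8705.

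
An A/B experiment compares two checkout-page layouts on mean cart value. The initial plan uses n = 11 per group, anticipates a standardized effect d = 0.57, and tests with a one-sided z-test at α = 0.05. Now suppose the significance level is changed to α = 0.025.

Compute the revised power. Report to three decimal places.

Power ≈ 0.267

δ = d·√(n/2) = 0.57 × √(11/2) = 1.3368 (unchanged). New critical value: z_{0.025} = 1.960.
Revised power = P(Z > 1.960 − δ) = Φ(-0.623) = 0.2666.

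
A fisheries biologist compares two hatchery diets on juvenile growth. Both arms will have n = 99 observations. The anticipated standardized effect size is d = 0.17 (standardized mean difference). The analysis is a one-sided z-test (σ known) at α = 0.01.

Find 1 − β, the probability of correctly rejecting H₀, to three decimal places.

Power ≈ 0.129

Noncentrality parameter: δ = d·√(n/2) = 0.17 × √(99/2) = 1.1961
Critical value for a one-sided test at α = 0.01: z_α = 2.326.
Power = P(Z > 2.326 − δ) = Φ(-1.130) = 0.1292.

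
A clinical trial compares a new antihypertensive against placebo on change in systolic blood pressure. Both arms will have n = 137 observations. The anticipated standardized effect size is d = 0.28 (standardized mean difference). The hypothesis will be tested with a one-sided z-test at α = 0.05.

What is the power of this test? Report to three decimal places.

Noncentrality parameter: δ = d·√(n/2) = 0.28 × √(137/2) = 2.3174
Critical value for a one-sided test at α = 0.05: z_α = 1.645.
Power = Φ(δ − 1.645) = Φ(0.673) = 0.7494.

Power ≈ 0.749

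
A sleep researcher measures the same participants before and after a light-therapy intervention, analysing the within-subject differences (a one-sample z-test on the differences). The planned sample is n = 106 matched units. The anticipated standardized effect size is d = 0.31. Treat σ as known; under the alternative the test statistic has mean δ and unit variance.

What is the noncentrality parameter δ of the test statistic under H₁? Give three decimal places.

δ ≈ 3.192

The noncentrality parameter scales effect size by the design's sample-size factor: δ = d·√n = 0.31 × √106 = 3.1916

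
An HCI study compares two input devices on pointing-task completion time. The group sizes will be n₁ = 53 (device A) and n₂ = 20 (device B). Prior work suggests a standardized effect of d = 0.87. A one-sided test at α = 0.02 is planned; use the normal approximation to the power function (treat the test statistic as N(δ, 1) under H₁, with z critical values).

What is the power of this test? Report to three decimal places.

Power ≈ 0.896

Noncentrality parameter: δ = d / √(1/n₁ + 1/n₂) = 0.87 / √(1/53 + 1/20) = 3.3152
Critical value for a one-sided test at α = 0.02: z_α = 2.054.
Power = Φ(δ − 2.054) = Φ(1.261) = 0.8964.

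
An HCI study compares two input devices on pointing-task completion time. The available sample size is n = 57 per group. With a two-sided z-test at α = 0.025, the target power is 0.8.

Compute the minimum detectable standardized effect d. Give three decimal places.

d ≈ 0.578

Need Φ(δ − 2.241) = 0.8, so δ = 2.241 + 0.842 = 3.083.
(Lower-tail contribution to power is negligible for δ > 0.)
δ = d·√(n/2) ⇒ d = δ/√(n/2) = 3.083/√(57/2) = 0.5775.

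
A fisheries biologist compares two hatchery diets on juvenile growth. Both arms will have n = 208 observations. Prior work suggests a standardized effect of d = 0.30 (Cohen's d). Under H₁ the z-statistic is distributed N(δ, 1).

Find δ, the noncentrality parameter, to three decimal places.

δ ≈ 3.059

δ = d·√(n/2) = 0.30 × √(208/2) = 3.0594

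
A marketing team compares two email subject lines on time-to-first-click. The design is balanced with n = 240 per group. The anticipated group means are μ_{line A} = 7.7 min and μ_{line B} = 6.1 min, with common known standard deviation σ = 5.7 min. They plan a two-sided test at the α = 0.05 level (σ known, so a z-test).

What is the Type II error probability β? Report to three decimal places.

Standardized effect: d = |μ_{line A} − μ_{line B}| / σ = |7.7 − 6.1| / 5.7 = 0.2807
Noncentrality parameter: δ = d·√(n/2) = 0.2807 × √(240/2) = 3.0749
Two-sided α = 0.05 → critical value z_{0.025} = 1.960.
Power = Φ(δ − 1.960) + Φ(−δ − 1.960) = Φ(1.115) + Φ(-5.035) = 0.8676 + 0.0000 = 0.8676.
Type II error: β = 1 − power = 1 − 0.8676 = 0.1324.

β ≈ 0.132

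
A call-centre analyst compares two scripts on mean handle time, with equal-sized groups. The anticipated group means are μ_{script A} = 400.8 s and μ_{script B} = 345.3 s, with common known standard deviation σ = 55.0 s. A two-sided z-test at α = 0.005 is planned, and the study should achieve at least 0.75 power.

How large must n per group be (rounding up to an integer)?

n = 24 per group

Standardized effect: d = |μ_{script A} − μ_{script B}| / σ = |400.8 − 345.3| / 55.0 = 1.0091
For power 0.75 need Φ(δ − z_{0.0025}) = 0.75, so δ = z_{0.0025} + z_{0.25} = 2.807 + 0.674 = 3.482.
(The Φ(−δ − z_{α/2}) term is vanishingly small for δ > 0 and is dropped in the standard sample-size formula.)
δ = d·√(n/2) ⇒ n = 2(δ/d)² = 2 × (3.482 / 1.0091)² = 23.81.
Round up to the next whole unit.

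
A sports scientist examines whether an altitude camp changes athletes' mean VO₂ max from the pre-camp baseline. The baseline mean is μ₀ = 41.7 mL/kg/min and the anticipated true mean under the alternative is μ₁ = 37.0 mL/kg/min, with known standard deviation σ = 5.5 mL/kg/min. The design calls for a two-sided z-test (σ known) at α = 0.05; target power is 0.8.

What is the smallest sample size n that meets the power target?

Standardized effect: d = |μ₁ − μ₀| / σ = |37.0 − 41.7| / 5.5 = 0.8545
Set Φ(δ − 1.960) = 0.8; then δ − 1.960 = Φ⁻¹(0.8) = 0.842, giving δ = 2.802.
(Ignoring the negligible lower-tail rejection probability gives the usual closed-form inversion.)
δ = d·√n ⇒ n = (δ/d)² = (2.802 / 0.8545)² = 10.75.
Rounding up, n = 11.

n = 11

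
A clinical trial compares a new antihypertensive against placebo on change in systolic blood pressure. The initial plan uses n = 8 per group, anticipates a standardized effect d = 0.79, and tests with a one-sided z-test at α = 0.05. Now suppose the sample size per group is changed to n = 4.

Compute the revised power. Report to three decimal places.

With n = 4 per group: δ = d·√(n/2) = 0.79 × √(4/2) = 1.1172. Critical value z_{0.05} = 1.645.
Revised power = Φ(δ − 1.645) = Φ(-0.528) = 0.2989.

Power ≈ 0.299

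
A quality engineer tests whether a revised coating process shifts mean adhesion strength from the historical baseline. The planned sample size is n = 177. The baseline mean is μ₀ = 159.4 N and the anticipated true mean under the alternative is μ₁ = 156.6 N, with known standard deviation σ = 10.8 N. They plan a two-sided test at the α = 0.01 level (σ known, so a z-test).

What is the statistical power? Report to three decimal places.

Power ≈ 0.809

Standardized effect: d = |μ₁ − μ₀| / σ = |156.6 − 159.4| / 10.8 = 0.2593
Noncentrality parameter: δ = d·√n = 0.2593 × √177 = 3.4492
Two-sided α = 0.01 → critical value z_{0.005} = 2.576.
Power = Φ(δ − 2.576) + Φ(−δ − 2.576) = Φ(0.873) + Φ(-6.025) = 0.8088 + 0.0000 = 0.8088.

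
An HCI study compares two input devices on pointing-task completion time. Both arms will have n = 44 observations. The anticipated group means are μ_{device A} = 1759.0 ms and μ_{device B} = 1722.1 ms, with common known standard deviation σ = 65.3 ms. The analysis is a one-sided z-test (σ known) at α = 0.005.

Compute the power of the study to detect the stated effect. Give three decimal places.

Power ≈ 0.530

Standardized effect: d = |μ_{device A} − μ_{device B}| / σ = |1759.0 − 1722.1| / 65.3 = 0.5651
Noncentrality parameter: δ = d·√(n/2) = 0.5651 × √(44/2) = 2.6505
Critical value for a one-sided test at α = 0.005: z_α = 2.576.
Power = Φ(δ − 2.576) = Φ(0.075) = 0.5298.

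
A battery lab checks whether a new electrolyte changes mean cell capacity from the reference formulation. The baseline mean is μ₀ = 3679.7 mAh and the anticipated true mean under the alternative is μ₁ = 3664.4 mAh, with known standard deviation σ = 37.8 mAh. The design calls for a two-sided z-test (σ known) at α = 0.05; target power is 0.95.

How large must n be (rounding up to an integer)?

Standardized effect: d = |μ₁ − μ₀| / σ = |3664.4 − 3679.7| / 37.8 = 0.4048
Set Φ(δ − 1.960) = 0.95; then δ − 1.960 = Φ⁻¹(0.95) = 1.645, giving δ = 3.605.
(The Φ(−δ − z_{α/2}) term is vanishingly small for δ > 0 and is dropped in the standard sample-size formula.)
δ = d·√n ⇒ n = (δ/d)² = (3.605 / 0.4048)² = 79.32.
Rounding up, n = 80.

n = 80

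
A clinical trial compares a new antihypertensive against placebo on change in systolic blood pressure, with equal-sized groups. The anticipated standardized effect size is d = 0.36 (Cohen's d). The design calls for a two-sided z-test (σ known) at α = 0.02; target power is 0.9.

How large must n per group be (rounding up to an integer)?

Set Φ(δ − 2.326) = 0.9; then δ − 2.326 = Φ⁻¹(0.9) = 1.282, giving δ = 3.608.
(Ignoring the negligible lower-tail rejection probability gives the usual closed-form inversion.)
δ = d·√(n/2) ⇒ n = 2(δ/d)² = 2 × (3.608 / 0.36)² = 200.88.
Round up to the next whole unit.

n = 201 per group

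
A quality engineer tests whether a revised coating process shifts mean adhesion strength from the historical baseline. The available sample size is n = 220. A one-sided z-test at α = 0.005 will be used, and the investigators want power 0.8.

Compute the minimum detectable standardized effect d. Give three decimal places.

d ≈ 0.230

Need Φ(δ − 2.576) = 0.8, so δ = 2.576 + 0.842 = 3.417.
δ = d·√n ⇒ d = δ/√n = 3.417/√220 = 0.2304.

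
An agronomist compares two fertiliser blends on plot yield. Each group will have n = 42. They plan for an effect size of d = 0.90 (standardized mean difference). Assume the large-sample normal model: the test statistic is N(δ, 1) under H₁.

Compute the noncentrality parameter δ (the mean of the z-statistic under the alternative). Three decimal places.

δ = d·√(n/2) = 0.90 × √(42/2) = 4.1243

δ ≈ 4.124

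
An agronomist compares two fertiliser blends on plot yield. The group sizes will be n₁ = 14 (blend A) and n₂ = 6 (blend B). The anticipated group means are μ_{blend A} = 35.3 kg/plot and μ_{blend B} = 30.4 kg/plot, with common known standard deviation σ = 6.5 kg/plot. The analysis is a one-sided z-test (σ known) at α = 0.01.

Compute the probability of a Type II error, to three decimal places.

Standardized effect: d = |μ_{blend A} − μ_{blend B}| / σ = |35.3 − 30.4| / 6.5 = 0.7538
Noncentrality parameter: δ = d / √(1/n₁ + 1/n₂) = 0.7538 / √(1/14 + 1/6) = 1.5449
Critical value for a one-sided test at α = 0.01: z_α = 2.326.
Power = Φ(δ − 2.326) = Φ(-0.781) = 0.2173.
Type II error: β = 1 − power = 1 − 0.2173 = 0.7827.

β ≈ 0.783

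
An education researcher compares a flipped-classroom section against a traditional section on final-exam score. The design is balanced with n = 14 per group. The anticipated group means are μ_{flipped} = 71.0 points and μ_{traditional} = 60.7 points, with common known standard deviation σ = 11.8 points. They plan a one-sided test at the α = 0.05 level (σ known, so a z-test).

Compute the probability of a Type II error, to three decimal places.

Standardized effect: d = |μ_{flipped} − μ_{traditional}| / σ = |71.0 − 60.7| / 11.8 = 0.8729
Noncentrality parameter: δ = d·√(n/2) = 0.8729 × √(14/2) = 2.3094
One-sided α = 0.05 → critical value z_{0.05} = 1.645.
Power = P(Z > 1.645 − δ) = Φ(0.665) = 0.7468.
Type II error: β = 1 − power = 1 − 0.7468 = 0.2532.

β ≈ 0.253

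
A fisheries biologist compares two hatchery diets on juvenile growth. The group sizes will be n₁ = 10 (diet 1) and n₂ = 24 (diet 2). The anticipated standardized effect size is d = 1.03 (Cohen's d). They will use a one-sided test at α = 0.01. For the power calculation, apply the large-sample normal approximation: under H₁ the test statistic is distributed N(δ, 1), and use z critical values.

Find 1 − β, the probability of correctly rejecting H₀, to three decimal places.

Noncentrality parameter: λ = d / √(1/n₁ + 1/n₂) = 1.03 / √(1/10 + 1/24) = 2.7365
Critical value for a one-sided test at α = 0.01: z_α = 2.326.
Power = P(Z > 2.326 − λ) = Φ(0.410) = 0.6592.

Power ≈ 0.659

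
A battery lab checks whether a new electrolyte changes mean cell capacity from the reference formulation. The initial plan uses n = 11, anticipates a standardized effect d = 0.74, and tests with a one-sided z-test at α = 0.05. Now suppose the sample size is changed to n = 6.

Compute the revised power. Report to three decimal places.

Power ≈ 0.567

With n = 6: δ = d·√n = 0.74 × √6 = 1.8126. Critical value z_{0.05} = 1.645.
Revised power = P(Z > 1.645 − δ) = Φ(0.168) = 0.5666.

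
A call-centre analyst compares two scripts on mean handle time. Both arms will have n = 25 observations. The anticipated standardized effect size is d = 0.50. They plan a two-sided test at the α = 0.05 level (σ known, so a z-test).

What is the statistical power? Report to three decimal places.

Power ≈ 0.424

Noncentrality parameter: λ = d·√(n/2) = 0.50 × √(25/2) = 1.7678
Two-sided α = 0.05 → critical value z_{0.025} = 1.960.
Power = Φ(λ − 1.960) + Φ(−λ − 1.960) = Φ(-0.192) + Φ(-3.728) = 0.4238 + 0.0001 = 0.4239.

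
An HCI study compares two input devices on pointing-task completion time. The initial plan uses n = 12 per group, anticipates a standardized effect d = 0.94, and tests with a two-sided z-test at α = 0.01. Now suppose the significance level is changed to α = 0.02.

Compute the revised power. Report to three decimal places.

Power ≈ 0.490

δ = d·√(n/2) = 0.94 × √(12/2) = 2.3025 (unchanged). New critical value: z_{0.01} = 2.326.
Revised power = Φ(δ − 2.326) + Φ(−δ − 2.326) = Φ(-0.024) + Φ(-4.629) = 0.4905 + 0.0000 = 0.4905.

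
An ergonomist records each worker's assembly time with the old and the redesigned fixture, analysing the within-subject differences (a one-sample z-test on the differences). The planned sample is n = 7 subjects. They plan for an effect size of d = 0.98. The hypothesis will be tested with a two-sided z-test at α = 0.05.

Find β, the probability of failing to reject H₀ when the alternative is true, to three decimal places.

β ≈ 0.263

Noncentrality parameter: δ = d·√n = 0.98 × √7 = 2.5928
Critical value for a two-sided test at α = 0.05: z_{α/2} = 1.960.
Power = Φ(δ − 1.960) + Φ(−δ − 1.960) = Φ(0.633) + Φ(-4.553) = 0.7366 + 0.0000 = 0.7366.
Type II error: β = 1 − power = 1 − 0.7366 = 0.2634.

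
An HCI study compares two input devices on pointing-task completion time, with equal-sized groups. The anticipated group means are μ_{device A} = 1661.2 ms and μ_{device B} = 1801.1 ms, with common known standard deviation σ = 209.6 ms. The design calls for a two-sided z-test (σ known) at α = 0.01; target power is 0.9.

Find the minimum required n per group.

Standardized effect: d = |μ_{device A} − μ_{device B}| / σ = |1661.2 − 1801.1| / 209.6 = 0.6675
Set Φ(δ − 2.576) = 0.9; then δ − 2.576 = Φ⁻¹(0.9) = 1.282, giving δ = 3.857.
(The Φ(−δ − z_{α/2}) term is vanishingly small for δ > 0 and is dropped in the standard sample-size formula.)
δ = d·√(n/2) ⇒ n = 2(δ/d)² = 2 × (3.857 / 0.6675)² = 66.80.
Rounding up, n = 67 per group.

n = 67 per group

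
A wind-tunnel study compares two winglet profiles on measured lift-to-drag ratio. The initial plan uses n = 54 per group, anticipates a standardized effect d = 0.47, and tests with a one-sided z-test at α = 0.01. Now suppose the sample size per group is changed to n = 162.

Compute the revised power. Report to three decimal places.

Power ≈ 0.972

With n = 162 per group: δ = d·√(n/2) = 0.47 × √(162/2) = 4.2300. Critical value z_{0.01} = 2.326.
Revised power = P(Z > 2.326 − δ) = Φ(1.904) = 0.9715.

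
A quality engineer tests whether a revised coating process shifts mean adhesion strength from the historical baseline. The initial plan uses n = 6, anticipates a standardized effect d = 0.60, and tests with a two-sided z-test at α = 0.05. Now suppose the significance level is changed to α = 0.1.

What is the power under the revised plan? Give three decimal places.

Power ≈ 0.431

δ = d·√n = 0.60 × √6 = 1.4697 (unchanged). New critical value: z_{0.05} = 1.645.
Revised power = Φ(δ − 1.645) + Φ(−δ − 1.645) = Φ(-0.175) + Φ(-3.115) = 0.4305 + 0.0009 = 0.4314.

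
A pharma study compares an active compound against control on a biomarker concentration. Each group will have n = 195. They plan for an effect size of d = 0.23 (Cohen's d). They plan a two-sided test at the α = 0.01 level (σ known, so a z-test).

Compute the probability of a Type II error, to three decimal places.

β ≈ 0.620

Noncentrality parameter: λ = d·√(n/2) = 0.23 × √(195/2) = 2.2711
Two-sided α = 0.01 → critical value z_{0.005} = 2.576.
Power = Φ(λ − 2.576) + Φ(−λ − 2.576) = Φ(-0.305) + Φ(-4.847) = 0.3803 + 0.0000 = 0.3803.
Type II error: β = 1 − power = 1 − 0.3803 = 0.6197.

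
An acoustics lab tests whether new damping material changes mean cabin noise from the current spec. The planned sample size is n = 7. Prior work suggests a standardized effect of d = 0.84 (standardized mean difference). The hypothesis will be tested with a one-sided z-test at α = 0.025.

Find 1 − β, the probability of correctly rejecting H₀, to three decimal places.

Power ≈ 0.604

Noncentrality parameter: δ = d·√n = 0.84 × √7 = 2.2224
One-sided α = 0.025 → critical value z_{0.025} = 1.960.
Power = P(Z > 1.960 − δ) = Φ(0.262) = 0.6035.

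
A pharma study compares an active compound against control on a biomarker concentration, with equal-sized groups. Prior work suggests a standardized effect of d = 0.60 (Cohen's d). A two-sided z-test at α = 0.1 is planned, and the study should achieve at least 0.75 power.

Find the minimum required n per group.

n = 30 per group

Set Φ(δ − 1.645) = 0.75; then δ − 1.645 = Φ⁻¹(0.75) = 0.674, giving δ = 2.319.
(For δ > 0 the lower-tail rejection region contributes negligibly to power, so the one-term inversion is standard.)
δ = d·√(n/2) ⇒ n = 2(δ/d)² = 2 × (2.319 / 0.60)² = 29.89.
Rounding up, n = 30 per group.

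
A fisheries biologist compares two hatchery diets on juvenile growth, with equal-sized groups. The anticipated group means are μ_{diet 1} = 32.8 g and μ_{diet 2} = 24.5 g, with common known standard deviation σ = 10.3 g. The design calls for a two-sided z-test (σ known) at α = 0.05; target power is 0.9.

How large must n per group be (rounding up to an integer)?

Standardized effect: d = |μ_{diet 1} − μ_{diet 2}| / σ = |32.8 − 24.5| / 10.3 = 0.8058
For power 0.9 need Φ(δ − z_{0.025}) = 0.9, so δ = z_{0.025} + z_{0.10} = 1.960 + 1.282 = 3.242.
(The Φ(−δ − z_{α/2}) term is vanishingly small for δ > 0 and is dropped in the standard sample-size formula.)
δ = d·√(n/2) ⇒ n = 2(δ/d)² = 2 × (3.242 / 0.8058)² = 32.36.
Round up to the next whole unit.

n = 33 per group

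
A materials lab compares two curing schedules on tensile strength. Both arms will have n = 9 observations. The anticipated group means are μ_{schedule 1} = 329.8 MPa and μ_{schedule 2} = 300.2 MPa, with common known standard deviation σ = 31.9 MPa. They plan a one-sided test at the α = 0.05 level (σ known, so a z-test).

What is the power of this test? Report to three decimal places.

Standardized effect: d = |μ_{schedule 1} − μ_{schedule 2}| / σ = |329.8 − 300.2| / 31.9 = 0.9279
Noncentrality parameter: δ = d·√(n/2) = 0.9279 × √(9/2) = 1.9684
Critical value for a one-sided test at α = 0.05: z_α = 1.645.
Power = Φ(δ − 1.645) = Φ(0.324) = 0.6268.

Power ≈ 0.627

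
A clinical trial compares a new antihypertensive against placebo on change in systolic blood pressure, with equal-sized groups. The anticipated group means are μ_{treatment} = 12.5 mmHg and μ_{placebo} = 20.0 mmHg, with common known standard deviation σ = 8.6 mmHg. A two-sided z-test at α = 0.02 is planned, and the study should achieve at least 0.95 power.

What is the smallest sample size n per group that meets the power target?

Standardized effect: d = |μ_{treatment} − μ_{placebo}| / σ = |12.5 − 20.0| / 8.6 = 0.8721
Set Φ(δ − 2.326) = 0.95; then δ − 2.326 = Φ⁻¹(0.95) = 1.645, giving δ = 3.971.
(Ignoring the negligible lower-tail rejection probability gives the usual closed-form inversion.)
δ = d·√(n/2) ⇒ n = 2(δ/d)² = 2 × (3.971 / 0.8721)² = 41.47.
Round up to the next whole unit.

n = 42 per group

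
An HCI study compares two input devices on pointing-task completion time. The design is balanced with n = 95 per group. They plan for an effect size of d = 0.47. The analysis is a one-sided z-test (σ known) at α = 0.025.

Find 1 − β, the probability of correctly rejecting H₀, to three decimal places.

Noncentrality parameter: δ = d·√(n/2) = 0.47 × √(95/2) = 3.2393
One-sided α = 0.025 → critical value z_{0.025} = 1.960.
Power = P(Z > 1.960 − δ) = Φ(1.279) = 0.8996.

Power ≈ 0.900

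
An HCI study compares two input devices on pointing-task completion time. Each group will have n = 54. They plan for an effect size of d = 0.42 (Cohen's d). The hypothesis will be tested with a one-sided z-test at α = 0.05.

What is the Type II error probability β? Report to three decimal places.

Noncentrality parameter: δ = d·√(n/2) = 0.42 × √(54/2) = 2.1824
Critical value for a one-sided test at α = 0.05: z_α = 1.645.
Power = Φ(δ − 1.645) = Φ(0.538) = 0.7045.
Type II error: β = 1 − power = 1 − 0.7045 = 0.2955.

β ≈ 0.295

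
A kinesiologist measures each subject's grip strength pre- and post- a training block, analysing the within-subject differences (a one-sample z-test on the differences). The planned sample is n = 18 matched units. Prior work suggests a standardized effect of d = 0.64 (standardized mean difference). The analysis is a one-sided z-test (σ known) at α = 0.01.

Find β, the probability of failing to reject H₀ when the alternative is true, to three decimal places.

β ≈ 0.349

Noncentrality parameter: δ = d·√n = 0.64 × √18 = 2.7153
One-sided α = 0.01 → critical value z_{0.01} = 2.326.
Power = Φ(δ − 2.326) = Φ(0.389) = 0.6513.
Type II error: β = 1 − power = 1 − 0.6513 = 0.3487.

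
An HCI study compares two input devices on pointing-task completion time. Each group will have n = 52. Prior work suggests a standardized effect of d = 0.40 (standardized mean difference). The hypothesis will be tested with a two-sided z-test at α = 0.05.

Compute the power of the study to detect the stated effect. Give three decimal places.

Noncentrality parameter: δ = d·√(n/2) = 0.40 × √(52/2) = 2.0396
Two-sided α = 0.05 → critical value z_{0.025} = 1.960.
Power = Φ(δ − 1.960) + Φ(−δ − 1.960) = Φ(0.080) + Φ(-4.000) = 0.5317 + 0.0000 = 0.5318.

Power ≈ 0.532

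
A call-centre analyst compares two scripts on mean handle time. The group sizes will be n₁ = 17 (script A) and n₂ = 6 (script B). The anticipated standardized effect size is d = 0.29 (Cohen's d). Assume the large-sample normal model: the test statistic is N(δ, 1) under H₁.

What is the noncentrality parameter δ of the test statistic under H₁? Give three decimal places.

The noncentrality parameter scales effect size by the design's sample-size factor: δ = d / √(1/n₁ + 1/n₂) = 0.29 / √(1/17 + 1/6) = 0.6107

δ ≈ 0.611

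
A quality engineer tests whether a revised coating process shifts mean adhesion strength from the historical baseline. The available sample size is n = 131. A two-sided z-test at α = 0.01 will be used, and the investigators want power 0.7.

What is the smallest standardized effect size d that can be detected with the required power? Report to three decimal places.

d ≈ 0.271

Need Φ(δ − 2.576) = 0.7, so δ = 2.576 + 0.524 = 3.100.
(The second rejection-region term Φ(−δ − z_{α/2}) is negligible and dropped.)
δ = d·√n ⇒ d = δ/√n = 3.100/√131 = 0.2709.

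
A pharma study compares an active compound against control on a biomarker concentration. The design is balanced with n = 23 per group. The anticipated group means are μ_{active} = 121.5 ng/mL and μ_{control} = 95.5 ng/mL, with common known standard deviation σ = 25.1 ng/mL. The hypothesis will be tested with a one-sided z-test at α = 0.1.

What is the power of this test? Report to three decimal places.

Power ≈ 0.987

Standardized effect: d = |μ_{active} − μ_{control}| / σ = |121.5 − 95.5| / 25.1 = 1.0359
Noncentrality parameter: δ = d·√(n/2) = 1.0359 × √(23/2) = 3.5128
One-sided α = 0.1 → critical value z_{0.1} = 1.282.
Power = P(Z > 1.282 − δ) = Φ(2.231) = 0.9872.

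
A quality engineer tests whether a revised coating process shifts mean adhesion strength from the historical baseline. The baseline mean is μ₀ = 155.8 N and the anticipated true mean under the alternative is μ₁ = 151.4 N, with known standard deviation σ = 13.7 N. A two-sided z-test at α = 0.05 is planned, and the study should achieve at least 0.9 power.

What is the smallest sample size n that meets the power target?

Standardized effect: d = |μ₁ − μ₀| / σ = |151.4 − 155.8| / 13.7 = 0.3212
Set Φ(δ − 1.960) = 0.9; then δ − 1.960 = Φ⁻¹(0.9) = 1.282, giving δ = 3.242.
(Ignoring the negligible lower-tail rejection probability gives the usual closed-form inversion.)
δ = d·√n ⇒ n = (δ/d)² = (3.242 / 0.3212)² = 101.87.
Round up to the next whole unit.

n = 102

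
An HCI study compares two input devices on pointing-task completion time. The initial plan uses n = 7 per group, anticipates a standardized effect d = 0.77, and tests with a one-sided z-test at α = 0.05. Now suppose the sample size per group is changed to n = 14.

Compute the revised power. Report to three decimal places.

With n = 14 per group: δ = d·√(n/2) = 0.77 × √(14/2) = 2.0372. Critical value z_{0.05} = 1.645.
Revised power = Φ(δ − 1.645) = Φ(0.392) = 0.6526.

Power ≈ 0.653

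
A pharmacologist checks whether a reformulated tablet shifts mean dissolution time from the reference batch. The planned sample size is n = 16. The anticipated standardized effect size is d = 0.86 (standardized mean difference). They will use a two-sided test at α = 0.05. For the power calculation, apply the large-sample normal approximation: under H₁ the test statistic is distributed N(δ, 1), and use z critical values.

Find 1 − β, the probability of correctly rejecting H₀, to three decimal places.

Power ≈ 0.931

Noncentrality parameter: δ = d·√n = 0.86 × √16 = 3.4400
Critical value for a two-sided test at α = 0.05: z_{α/2} = 1.960.
Power = Φ(δ − 1.960) + Φ(−δ − 1.960) = Φ(1.480) + Φ(-5.400) = 0.9306 + 0.0000 = 0.9306.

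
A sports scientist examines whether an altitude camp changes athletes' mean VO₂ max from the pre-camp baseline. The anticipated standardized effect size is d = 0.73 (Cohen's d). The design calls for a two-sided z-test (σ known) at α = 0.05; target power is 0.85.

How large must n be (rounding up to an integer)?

n = 17

For power 0.85 need Φ(δ − z_{0.025}) = 0.85, so δ = z_{0.025} + z_{0.15} = 1.960 + 1.036 = 2.996.
(For δ > 0 the lower-tail rejection region contributes negligibly to power, so the one-term inversion is standard.)
δ = d·√n ⇒ n = (δ/d)² = (2.996 / 0.73)² = 16.85.
Round up to the next whole unit.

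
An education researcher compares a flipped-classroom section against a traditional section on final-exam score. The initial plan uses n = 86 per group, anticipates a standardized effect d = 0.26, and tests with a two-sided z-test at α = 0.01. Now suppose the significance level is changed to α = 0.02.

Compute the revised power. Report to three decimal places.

Power ≈ 0.267

δ = d·√(n/2) = 0.26 × √(86/2) = 1.7049 (unchanged). New critical value: z_{0.01} = 2.326.
Revised power = Φ(δ − 2.326) + Φ(−δ − 2.326) = Φ(-0.621) + Φ(-4.031) = 0.2672 + 0.0000 = 0.2672.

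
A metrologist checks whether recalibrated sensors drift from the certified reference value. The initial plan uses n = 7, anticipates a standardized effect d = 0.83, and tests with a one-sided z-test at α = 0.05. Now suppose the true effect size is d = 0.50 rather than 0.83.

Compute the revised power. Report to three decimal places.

Power ≈ 0.374

With d = 0.50: δ = d·√n = 0.50 × √7 = 1.3229. Critical value z_{0.05} = 1.645.
Revised power = Φ(δ − 1.645) = Φ(-0.322) = 0.3737.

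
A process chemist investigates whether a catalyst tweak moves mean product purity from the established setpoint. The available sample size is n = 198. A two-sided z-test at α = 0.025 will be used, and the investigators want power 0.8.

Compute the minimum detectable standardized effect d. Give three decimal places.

d ≈ 0.219

Need Φ(δ − 2.241) = 0.8, so δ = 2.241 + 0.842 = 3.083.
(Lower-tail contribution to power is negligible for δ > 0.)
δ = d·√n ⇒ d = δ/√n = 3.083/√198 = 0.2191.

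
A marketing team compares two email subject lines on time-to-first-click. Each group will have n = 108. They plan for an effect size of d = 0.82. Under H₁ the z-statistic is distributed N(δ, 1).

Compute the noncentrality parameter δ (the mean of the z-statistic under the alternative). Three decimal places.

δ ≈ 6.026

The noncentrality parameter scales effect size by the design's sample-size factor: δ = d·√(n/2) = 0.82 × √(108/2) = 6.0257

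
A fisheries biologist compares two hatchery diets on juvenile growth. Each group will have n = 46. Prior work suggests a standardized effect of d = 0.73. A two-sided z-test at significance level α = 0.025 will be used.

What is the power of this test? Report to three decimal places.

Power ≈ 0.896

Noncentrality parameter: δ = d·√(n/2) = 0.73 × √(46/2) = 3.5010
Critical value for a two-sided test at α = 0.025: z_{α/2} = 2.241.
Power = Φ(δ − 2.241) + Φ(−δ − 2.241) = Φ(1.260) + Φ(-5.742) = 0.8961 + 0.0000 = 0.8961.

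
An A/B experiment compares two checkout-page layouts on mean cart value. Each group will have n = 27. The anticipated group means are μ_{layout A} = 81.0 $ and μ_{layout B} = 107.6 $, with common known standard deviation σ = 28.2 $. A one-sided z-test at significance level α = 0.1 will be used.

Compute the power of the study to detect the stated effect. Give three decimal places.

Standardized effect: d = |μ_{layout A} − μ_{layout B}| / σ = |81.0 − 107.6| / 28.2 = 0.9433
Noncentrality parameter: δ = d·√(n/2) = 0.9433 × √(27/2) = 3.4658
One-sided α = 0.1 → critical value z_{0.1} = 1.282.
Power = Φ(δ − 1.282) = Φ(2.184) = 0.9855.

Power ≈ 0.986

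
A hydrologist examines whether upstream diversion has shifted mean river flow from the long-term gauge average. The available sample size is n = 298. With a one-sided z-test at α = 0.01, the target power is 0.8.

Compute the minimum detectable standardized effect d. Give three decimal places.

d ≈ 0.184

Need Φ(δ − 2.326) = 0.8, so δ = 2.326 + 0.842 = 3.168.
δ = d·√n ⇒ d = δ/√n = 3.168/√298 = 0.1835.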